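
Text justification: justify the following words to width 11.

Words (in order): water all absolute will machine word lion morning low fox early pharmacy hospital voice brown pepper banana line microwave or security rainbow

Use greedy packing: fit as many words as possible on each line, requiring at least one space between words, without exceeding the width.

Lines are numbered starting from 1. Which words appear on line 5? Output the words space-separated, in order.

Answer: word lion

Derivation:
Line 1: ['water', 'all'] (min_width=9, slack=2)
Line 2: ['absolute'] (min_width=8, slack=3)
Line 3: ['will'] (min_width=4, slack=7)
Line 4: ['machine'] (min_width=7, slack=4)
Line 5: ['word', 'lion'] (min_width=9, slack=2)
Line 6: ['morning', 'low'] (min_width=11, slack=0)
Line 7: ['fox', 'early'] (min_width=9, slack=2)
Line 8: ['pharmacy'] (min_width=8, slack=3)
Line 9: ['hospital'] (min_width=8, slack=3)
Line 10: ['voice', 'brown'] (min_width=11, slack=0)
Line 11: ['pepper'] (min_width=6, slack=5)
Line 12: ['banana', 'line'] (min_width=11, slack=0)
Line 13: ['microwave'] (min_width=9, slack=2)
Line 14: ['or', 'security'] (min_width=11, slack=0)
Line 15: ['rainbow'] (min_width=7, slack=4)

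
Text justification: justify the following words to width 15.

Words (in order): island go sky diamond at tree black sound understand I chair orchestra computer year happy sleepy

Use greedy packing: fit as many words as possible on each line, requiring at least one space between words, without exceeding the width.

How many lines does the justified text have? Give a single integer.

Answer: 7

Derivation:
Line 1: ['island', 'go', 'sky'] (min_width=13, slack=2)
Line 2: ['diamond', 'at', 'tree'] (min_width=15, slack=0)
Line 3: ['black', 'sound'] (min_width=11, slack=4)
Line 4: ['understand', 'I'] (min_width=12, slack=3)
Line 5: ['chair', 'orchestra'] (min_width=15, slack=0)
Line 6: ['computer', 'year'] (min_width=13, slack=2)
Line 7: ['happy', 'sleepy'] (min_width=12, slack=3)
Total lines: 7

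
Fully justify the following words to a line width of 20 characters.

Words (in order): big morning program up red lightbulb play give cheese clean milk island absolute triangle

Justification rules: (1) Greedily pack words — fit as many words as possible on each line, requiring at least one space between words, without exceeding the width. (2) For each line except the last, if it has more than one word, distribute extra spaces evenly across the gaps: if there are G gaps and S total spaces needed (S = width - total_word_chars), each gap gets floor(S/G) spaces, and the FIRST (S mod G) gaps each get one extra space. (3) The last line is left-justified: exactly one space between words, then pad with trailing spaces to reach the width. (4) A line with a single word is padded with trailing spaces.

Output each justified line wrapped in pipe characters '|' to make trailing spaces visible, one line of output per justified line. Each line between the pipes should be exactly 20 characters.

Line 1: ['big', 'morning', 'program'] (min_width=19, slack=1)
Line 2: ['up', 'red', 'lightbulb'] (min_width=16, slack=4)
Line 3: ['play', 'give', 'cheese'] (min_width=16, slack=4)
Line 4: ['clean', 'milk', 'island'] (min_width=17, slack=3)
Line 5: ['absolute', 'triangle'] (min_width=17, slack=3)

Answer: |big  morning program|
|up   red   lightbulb|
|play   give   cheese|
|clean   milk  island|
|absolute triangle   |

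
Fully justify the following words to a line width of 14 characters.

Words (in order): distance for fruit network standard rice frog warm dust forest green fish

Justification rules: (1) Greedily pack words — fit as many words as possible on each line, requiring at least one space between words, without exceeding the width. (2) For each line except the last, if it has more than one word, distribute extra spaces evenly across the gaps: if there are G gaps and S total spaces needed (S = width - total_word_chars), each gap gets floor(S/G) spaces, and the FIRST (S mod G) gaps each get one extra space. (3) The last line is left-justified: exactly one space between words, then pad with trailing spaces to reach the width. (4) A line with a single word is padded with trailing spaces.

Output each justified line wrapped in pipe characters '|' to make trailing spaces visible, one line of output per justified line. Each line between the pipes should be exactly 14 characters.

Line 1: ['distance', 'for'] (min_width=12, slack=2)
Line 2: ['fruit', 'network'] (min_width=13, slack=1)
Line 3: ['standard', 'rice'] (min_width=13, slack=1)
Line 4: ['frog', 'warm', 'dust'] (min_width=14, slack=0)
Line 5: ['forest', 'green'] (min_width=12, slack=2)
Line 6: ['fish'] (min_width=4, slack=10)

Answer: |distance   for|
|fruit  network|
|standard  rice|
|frog warm dust|
|forest   green|
|fish          |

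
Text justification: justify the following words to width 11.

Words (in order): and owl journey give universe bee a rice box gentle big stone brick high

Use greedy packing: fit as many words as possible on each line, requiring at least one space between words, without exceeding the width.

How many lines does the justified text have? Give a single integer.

Line 1: ['and', 'owl'] (min_width=7, slack=4)
Line 2: ['journey'] (min_width=7, slack=4)
Line 3: ['give'] (min_width=4, slack=7)
Line 4: ['universe'] (min_width=8, slack=3)
Line 5: ['bee', 'a', 'rice'] (min_width=10, slack=1)
Line 6: ['box', 'gentle'] (min_width=10, slack=1)
Line 7: ['big', 'stone'] (min_width=9, slack=2)
Line 8: ['brick', 'high'] (min_width=10, slack=1)
Total lines: 8

Answer: 8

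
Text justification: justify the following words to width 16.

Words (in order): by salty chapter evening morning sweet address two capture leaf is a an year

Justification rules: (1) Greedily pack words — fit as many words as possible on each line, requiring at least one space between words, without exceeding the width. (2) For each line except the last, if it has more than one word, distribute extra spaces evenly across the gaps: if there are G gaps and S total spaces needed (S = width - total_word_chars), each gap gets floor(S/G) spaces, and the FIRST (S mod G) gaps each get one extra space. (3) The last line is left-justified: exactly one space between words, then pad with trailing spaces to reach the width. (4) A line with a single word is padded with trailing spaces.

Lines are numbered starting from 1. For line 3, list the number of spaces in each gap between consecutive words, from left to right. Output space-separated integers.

Line 1: ['by', 'salty', 'chapter'] (min_width=16, slack=0)
Line 2: ['evening', 'morning'] (min_width=15, slack=1)
Line 3: ['sweet', 'address'] (min_width=13, slack=3)
Line 4: ['two', 'capture', 'leaf'] (min_width=16, slack=0)
Line 5: ['is', 'a', 'an', 'year'] (min_width=12, slack=4)

Answer: 4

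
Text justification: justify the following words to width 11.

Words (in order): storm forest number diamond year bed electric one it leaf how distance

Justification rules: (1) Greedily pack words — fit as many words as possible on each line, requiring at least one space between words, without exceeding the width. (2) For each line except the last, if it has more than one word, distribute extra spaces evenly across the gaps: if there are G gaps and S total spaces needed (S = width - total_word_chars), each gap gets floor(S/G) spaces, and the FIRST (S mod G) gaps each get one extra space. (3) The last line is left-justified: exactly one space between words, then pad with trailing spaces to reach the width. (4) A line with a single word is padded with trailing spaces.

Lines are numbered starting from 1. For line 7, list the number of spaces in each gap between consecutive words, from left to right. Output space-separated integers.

Line 1: ['storm'] (min_width=5, slack=6)
Line 2: ['forest'] (min_width=6, slack=5)
Line 3: ['number'] (min_width=6, slack=5)
Line 4: ['diamond'] (min_width=7, slack=4)
Line 5: ['year', 'bed'] (min_width=8, slack=3)
Line 6: ['electric'] (min_width=8, slack=3)
Line 7: ['one', 'it', 'leaf'] (min_width=11, slack=0)
Line 8: ['how'] (min_width=3, slack=8)
Line 9: ['distance'] (min_width=8, slack=3)

Answer: 1 1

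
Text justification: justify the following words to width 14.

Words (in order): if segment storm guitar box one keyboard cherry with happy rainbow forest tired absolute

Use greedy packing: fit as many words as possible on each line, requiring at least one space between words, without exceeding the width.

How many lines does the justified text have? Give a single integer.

Line 1: ['if', 'segment'] (min_width=10, slack=4)
Line 2: ['storm', 'guitar'] (min_width=12, slack=2)
Line 3: ['box', 'one'] (min_width=7, slack=7)
Line 4: ['keyboard'] (min_width=8, slack=6)
Line 5: ['cherry', 'with'] (min_width=11, slack=3)
Line 6: ['happy', 'rainbow'] (min_width=13, slack=1)
Line 7: ['forest', 'tired'] (min_width=12, slack=2)
Line 8: ['absolute'] (min_width=8, slack=6)
Total lines: 8

Answer: 8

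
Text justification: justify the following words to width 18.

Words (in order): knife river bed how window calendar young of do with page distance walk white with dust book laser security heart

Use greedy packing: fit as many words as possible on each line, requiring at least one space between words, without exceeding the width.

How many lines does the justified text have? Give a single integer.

Line 1: ['knife', 'river', 'bed'] (min_width=15, slack=3)
Line 2: ['how', 'window'] (min_width=10, slack=8)
Line 3: ['calendar', 'young', 'of'] (min_width=17, slack=1)
Line 4: ['do', 'with', 'page'] (min_width=12, slack=6)
Line 5: ['distance', 'walk'] (min_width=13, slack=5)
Line 6: ['white', 'with', 'dust'] (min_width=15, slack=3)
Line 7: ['book', 'laser'] (min_width=10, slack=8)
Line 8: ['security', 'heart'] (min_width=14, slack=4)
Total lines: 8

Answer: 8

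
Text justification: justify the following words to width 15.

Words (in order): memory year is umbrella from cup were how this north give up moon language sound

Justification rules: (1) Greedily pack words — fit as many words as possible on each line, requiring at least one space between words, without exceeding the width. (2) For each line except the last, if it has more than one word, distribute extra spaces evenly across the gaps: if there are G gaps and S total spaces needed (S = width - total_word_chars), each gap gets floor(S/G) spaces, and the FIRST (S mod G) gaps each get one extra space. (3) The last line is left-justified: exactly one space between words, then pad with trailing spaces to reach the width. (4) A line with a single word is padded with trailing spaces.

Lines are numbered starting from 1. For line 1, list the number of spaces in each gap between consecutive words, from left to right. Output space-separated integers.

Answer: 2 1

Derivation:
Line 1: ['memory', 'year', 'is'] (min_width=14, slack=1)
Line 2: ['umbrella', 'from'] (min_width=13, slack=2)
Line 3: ['cup', 'were', 'how'] (min_width=12, slack=3)
Line 4: ['this', 'north', 'give'] (min_width=15, slack=0)
Line 5: ['up', 'moon'] (min_width=7, slack=8)
Line 6: ['language', 'sound'] (min_width=14, slack=1)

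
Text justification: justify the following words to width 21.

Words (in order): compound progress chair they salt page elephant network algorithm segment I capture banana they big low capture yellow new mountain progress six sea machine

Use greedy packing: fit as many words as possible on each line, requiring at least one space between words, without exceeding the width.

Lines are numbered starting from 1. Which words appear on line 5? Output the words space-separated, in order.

Line 1: ['compound', 'progress'] (min_width=17, slack=4)
Line 2: ['chair', 'they', 'salt', 'page'] (min_width=20, slack=1)
Line 3: ['elephant', 'network'] (min_width=16, slack=5)
Line 4: ['algorithm', 'segment', 'I'] (min_width=19, slack=2)
Line 5: ['capture', 'banana', 'they'] (min_width=19, slack=2)
Line 6: ['big', 'low', 'capture'] (min_width=15, slack=6)
Line 7: ['yellow', 'new', 'mountain'] (min_width=19, slack=2)
Line 8: ['progress', 'six', 'sea'] (min_width=16, slack=5)
Line 9: ['machine'] (min_width=7, slack=14)

Answer: capture banana they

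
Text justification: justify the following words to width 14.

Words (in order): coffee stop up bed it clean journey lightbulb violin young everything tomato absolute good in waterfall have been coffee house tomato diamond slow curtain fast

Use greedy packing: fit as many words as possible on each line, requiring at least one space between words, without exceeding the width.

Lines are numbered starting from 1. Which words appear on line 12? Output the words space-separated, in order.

Line 1: ['coffee', 'stop', 'up'] (min_width=14, slack=0)
Line 2: ['bed', 'it', 'clean'] (min_width=12, slack=2)
Line 3: ['journey'] (min_width=7, slack=7)
Line 4: ['lightbulb'] (min_width=9, slack=5)
Line 5: ['violin', 'young'] (min_width=12, slack=2)
Line 6: ['everything'] (min_width=10, slack=4)
Line 7: ['tomato'] (min_width=6, slack=8)
Line 8: ['absolute', 'good'] (min_width=13, slack=1)
Line 9: ['in', 'waterfall'] (min_width=12, slack=2)
Line 10: ['have', 'been'] (min_width=9, slack=5)
Line 11: ['coffee', 'house'] (min_width=12, slack=2)
Line 12: ['tomato', 'diamond'] (min_width=14, slack=0)
Line 13: ['slow', 'curtain'] (min_width=12, slack=2)
Line 14: ['fast'] (min_width=4, slack=10)

Answer: tomato diamond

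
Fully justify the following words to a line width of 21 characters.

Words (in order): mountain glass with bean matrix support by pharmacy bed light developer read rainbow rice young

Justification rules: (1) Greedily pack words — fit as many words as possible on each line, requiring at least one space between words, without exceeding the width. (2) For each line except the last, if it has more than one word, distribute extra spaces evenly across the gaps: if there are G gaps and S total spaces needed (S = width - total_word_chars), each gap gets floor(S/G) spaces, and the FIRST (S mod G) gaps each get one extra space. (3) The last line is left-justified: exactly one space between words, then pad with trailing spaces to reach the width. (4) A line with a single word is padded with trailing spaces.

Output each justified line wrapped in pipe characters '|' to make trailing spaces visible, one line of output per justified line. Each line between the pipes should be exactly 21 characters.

Line 1: ['mountain', 'glass', 'with'] (min_width=19, slack=2)
Line 2: ['bean', 'matrix', 'support'] (min_width=19, slack=2)
Line 3: ['by', 'pharmacy', 'bed', 'light'] (min_width=21, slack=0)
Line 4: ['developer', 'read'] (min_width=14, slack=7)
Line 5: ['rainbow', 'rice', 'young'] (min_width=18, slack=3)

Answer: |mountain  glass  with|
|bean  matrix  support|
|by pharmacy bed light|
|developer        read|
|rainbow rice young   |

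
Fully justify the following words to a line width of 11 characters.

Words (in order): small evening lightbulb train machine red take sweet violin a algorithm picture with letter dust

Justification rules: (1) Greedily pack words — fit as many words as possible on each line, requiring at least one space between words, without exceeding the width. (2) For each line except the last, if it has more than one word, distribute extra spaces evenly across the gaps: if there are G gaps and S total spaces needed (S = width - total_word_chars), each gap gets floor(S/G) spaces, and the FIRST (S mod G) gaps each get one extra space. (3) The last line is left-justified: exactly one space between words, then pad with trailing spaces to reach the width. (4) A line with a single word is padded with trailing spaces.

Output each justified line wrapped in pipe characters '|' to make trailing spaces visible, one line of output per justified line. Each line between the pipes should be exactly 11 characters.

Line 1: ['small'] (min_width=5, slack=6)
Line 2: ['evening'] (min_width=7, slack=4)
Line 3: ['lightbulb'] (min_width=9, slack=2)
Line 4: ['train'] (min_width=5, slack=6)
Line 5: ['machine', 'red'] (min_width=11, slack=0)
Line 6: ['take', 'sweet'] (min_width=10, slack=1)
Line 7: ['violin', 'a'] (min_width=8, slack=3)
Line 8: ['algorithm'] (min_width=9, slack=2)
Line 9: ['picture'] (min_width=7, slack=4)
Line 10: ['with', 'letter'] (min_width=11, slack=0)
Line 11: ['dust'] (min_width=4, slack=7)

Answer: |small      |
|evening    |
|lightbulb  |
|train      |
|machine red|
|take  sweet|
|violin    a|
|algorithm  |
|picture    |
|with letter|
|dust       |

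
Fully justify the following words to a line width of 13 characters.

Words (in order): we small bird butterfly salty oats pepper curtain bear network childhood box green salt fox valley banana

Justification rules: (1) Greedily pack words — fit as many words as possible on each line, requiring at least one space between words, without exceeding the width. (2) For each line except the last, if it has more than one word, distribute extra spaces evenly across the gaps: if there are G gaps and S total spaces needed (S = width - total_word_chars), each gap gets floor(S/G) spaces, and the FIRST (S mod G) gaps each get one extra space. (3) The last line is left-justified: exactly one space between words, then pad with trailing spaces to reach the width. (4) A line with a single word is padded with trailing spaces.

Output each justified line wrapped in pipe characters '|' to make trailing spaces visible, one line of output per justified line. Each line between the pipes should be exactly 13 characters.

Line 1: ['we', 'small', 'bird'] (min_width=13, slack=0)
Line 2: ['butterfly'] (min_width=9, slack=4)
Line 3: ['salty', 'oats'] (min_width=10, slack=3)
Line 4: ['pepper'] (min_width=6, slack=7)
Line 5: ['curtain', 'bear'] (min_width=12, slack=1)
Line 6: ['network'] (min_width=7, slack=6)
Line 7: ['childhood', 'box'] (min_width=13, slack=0)
Line 8: ['green', 'salt'] (min_width=10, slack=3)
Line 9: ['fox', 'valley'] (min_width=10, slack=3)
Line 10: ['banana'] (min_width=6, slack=7)

Answer: |we small bird|
|butterfly    |
|salty    oats|
|pepper       |
|curtain  bear|
|network      |
|childhood box|
|green    salt|
|fox    valley|
|banana       |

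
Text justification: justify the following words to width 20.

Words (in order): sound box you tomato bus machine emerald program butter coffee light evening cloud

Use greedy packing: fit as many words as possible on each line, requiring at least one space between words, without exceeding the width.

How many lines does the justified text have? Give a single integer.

Line 1: ['sound', 'box', 'you', 'tomato'] (min_width=20, slack=0)
Line 2: ['bus', 'machine', 'emerald'] (min_width=19, slack=1)
Line 3: ['program', 'butter'] (min_width=14, slack=6)
Line 4: ['coffee', 'light', 'evening'] (min_width=20, slack=0)
Line 5: ['cloud'] (min_width=5, slack=15)
Total lines: 5

Answer: 5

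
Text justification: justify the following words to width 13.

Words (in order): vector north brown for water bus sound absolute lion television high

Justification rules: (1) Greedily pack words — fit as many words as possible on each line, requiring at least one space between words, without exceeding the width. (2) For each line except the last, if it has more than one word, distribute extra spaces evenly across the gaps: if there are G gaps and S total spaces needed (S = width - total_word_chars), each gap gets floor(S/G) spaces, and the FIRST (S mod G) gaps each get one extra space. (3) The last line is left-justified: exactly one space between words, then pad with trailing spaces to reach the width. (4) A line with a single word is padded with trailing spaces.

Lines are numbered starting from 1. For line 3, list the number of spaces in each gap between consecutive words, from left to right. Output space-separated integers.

Answer: 5

Derivation:
Line 1: ['vector', 'north'] (min_width=12, slack=1)
Line 2: ['brown', 'for'] (min_width=9, slack=4)
Line 3: ['water', 'bus'] (min_width=9, slack=4)
Line 4: ['sound'] (min_width=5, slack=8)
Line 5: ['absolute', 'lion'] (min_width=13, slack=0)
Line 6: ['television'] (min_width=10, slack=3)
Line 7: ['high'] (min_width=4, slack=9)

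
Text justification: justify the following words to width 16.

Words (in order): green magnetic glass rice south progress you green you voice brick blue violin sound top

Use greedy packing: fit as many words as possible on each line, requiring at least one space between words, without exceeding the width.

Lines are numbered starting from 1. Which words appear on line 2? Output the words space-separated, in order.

Line 1: ['green', 'magnetic'] (min_width=14, slack=2)
Line 2: ['glass', 'rice', 'south'] (min_width=16, slack=0)
Line 3: ['progress', 'you'] (min_width=12, slack=4)
Line 4: ['green', 'you', 'voice'] (min_width=15, slack=1)
Line 5: ['brick', 'blue'] (min_width=10, slack=6)
Line 6: ['violin', 'sound', 'top'] (min_width=16, slack=0)

Answer: glass rice south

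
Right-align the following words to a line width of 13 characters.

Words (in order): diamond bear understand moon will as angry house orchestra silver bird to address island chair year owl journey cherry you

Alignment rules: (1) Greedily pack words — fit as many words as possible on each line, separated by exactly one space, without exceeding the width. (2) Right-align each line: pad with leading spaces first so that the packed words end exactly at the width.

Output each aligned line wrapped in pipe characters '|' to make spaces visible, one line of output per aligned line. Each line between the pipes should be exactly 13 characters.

Line 1: ['diamond', 'bear'] (min_width=12, slack=1)
Line 2: ['understand'] (min_width=10, slack=3)
Line 3: ['moon', 'will', 'as'] (min_width=12, slack=1)
Line 4: ['angry', 'house'] (min_width=11, slack=2)
Line 5: ['orchestra'] (min_width=9, slack=4)
Line 6: ['silver', 'bird'] (min_width=11, slack=2)
Line 7: ['to', 'address'] (min_width=10, slack=3)
Line 8: ['island', 'chair'] (min_width=12, slack=1)
Line 9: ['year', 'owl'] (min_width=8, slack=5)
Line 10: ['journey'] (min_width=7, slack=6)
Line 11: ['cherry', 'you'] (min_width=10, slack=3)

Answer: | diamond bear|
|   understand|
| moon will as|
|  angry house|
|    orchestra|
|  silver bird|
|   to address|
| island chair|
|     year owl|
|      journey|
|   cherry you|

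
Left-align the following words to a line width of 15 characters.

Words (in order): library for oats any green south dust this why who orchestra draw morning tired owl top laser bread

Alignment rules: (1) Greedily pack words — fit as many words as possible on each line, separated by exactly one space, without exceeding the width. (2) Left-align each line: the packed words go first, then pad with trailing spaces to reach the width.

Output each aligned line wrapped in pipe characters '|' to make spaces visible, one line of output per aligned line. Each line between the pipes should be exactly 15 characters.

Answer: |library for    |
|oats any green |
|south dust this|
|why who        |
|orchestra draw |
|morning tired  |
|owl top laser  |
|bread          |

Derivation:
Line 1: ['library', 'for'] (min_width=11, slack=4)
Line 2: ['oats', 'any', 'green'] (min_width=14, slack=1)
Line 3: ['south', 'dust', 'this'] (min_width=15, slack=0)
Line 4: ['why', 'who'] (min_width=7, slack=8)
Line 5: ['orchestra', 'draw'] (min_width=14, slack=1)
Line 6: ['morning', 'tired'] (min_width=13, slack=2)
Line 7: ['owl', 'top', 'laser'] (min_width=13, slack=2)
Line 8: ['bread'] (min_width=5, slack=10)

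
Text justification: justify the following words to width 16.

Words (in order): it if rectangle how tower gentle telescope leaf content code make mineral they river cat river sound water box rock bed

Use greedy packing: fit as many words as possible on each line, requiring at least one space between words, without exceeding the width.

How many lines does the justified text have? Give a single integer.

Line 1: ['it', 'if', 'rectangle'] (min_width=15, slack=1)
Line 2: ['how', 'tower', 'gentle'] (min_width=16, slack=0)
Line 3: ['telescope', 'leaf'] (min_width=14, slack=2)
Line 4: ['content', 'code'] (min_width=12, slack=4)
Line 5: ['make', 'mineral'] (min_width=12, slack=4)
Line 6: ['they', 'river', 'cat'] (min_width=14, slack=2)
Line 7: ['river', 'sound'] (min_width=11, slack=5)
Line 8: ['water', 'box', 'rock'] (min_width=14, slack=2)
Line 9: ['bed'] (min_width=3, slack=13)
Total lines: 9

Answer: 9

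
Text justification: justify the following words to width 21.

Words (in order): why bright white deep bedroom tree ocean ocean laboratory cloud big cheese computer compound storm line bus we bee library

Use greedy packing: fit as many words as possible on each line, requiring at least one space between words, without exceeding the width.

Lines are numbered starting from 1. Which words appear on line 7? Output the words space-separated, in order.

Answer: library

Derivation:
Line 1: ['why', 'bright', 'white', 'deep'] (min_width=21, slack=0)
Line 2: ['bedroom', 'tree', 'ocean'] (min_width=18, slack=3)
Line 3: ['ocean', 'laboratory'] (min_width=16, slack=5)
Line 4: ['cloud', 'big', 'cheese'] (min_width=16, slack=5)
Line 5: ['computer', 'compound'] (min_width=17, slack=4)
Line 6: ['storm', 'line', 'bus', 'we', 'bee'] (min_width=21, slack=0)
Line 7: ['library'] (min_width=7, slack=14)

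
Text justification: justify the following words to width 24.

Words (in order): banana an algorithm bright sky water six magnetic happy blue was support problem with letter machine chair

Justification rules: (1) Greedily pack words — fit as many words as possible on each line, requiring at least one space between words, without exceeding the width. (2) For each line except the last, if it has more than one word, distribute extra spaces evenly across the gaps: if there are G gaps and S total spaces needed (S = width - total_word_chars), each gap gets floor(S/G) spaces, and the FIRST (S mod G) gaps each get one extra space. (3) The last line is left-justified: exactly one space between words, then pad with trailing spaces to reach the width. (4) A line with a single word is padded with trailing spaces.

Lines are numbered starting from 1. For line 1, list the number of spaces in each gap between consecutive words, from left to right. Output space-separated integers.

Answer: 4 3

Derivation:
Line 1: ['banana', 'an', 'algorithm'] (min_width=19, slack=5)
Line 2: ['bright', 'sky', 'water', 'six'] (min_width=20, slack=4)
Line 3: ['magnetic', 'happy', 'blue', 'was'] (min_width=23, slack=1)
Line 4: ['support', 'problem', 'with'] (min_width=20, slack=4)
Line 5: ['letter', 'machine', 'chair'] (min_width=20, slack=4)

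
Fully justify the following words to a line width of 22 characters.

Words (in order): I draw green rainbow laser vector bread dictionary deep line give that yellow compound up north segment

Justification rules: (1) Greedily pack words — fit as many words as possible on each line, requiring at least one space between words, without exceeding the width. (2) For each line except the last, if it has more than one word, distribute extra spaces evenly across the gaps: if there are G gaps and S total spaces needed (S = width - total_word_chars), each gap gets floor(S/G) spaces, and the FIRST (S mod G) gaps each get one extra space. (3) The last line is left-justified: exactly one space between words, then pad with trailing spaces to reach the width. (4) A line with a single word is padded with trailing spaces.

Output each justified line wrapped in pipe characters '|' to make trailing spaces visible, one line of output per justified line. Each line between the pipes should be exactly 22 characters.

Line 1: ['I', 'draw', 'green', 'rainbow'] (min_width=20, slack=2)
Line 2: ['laser', 'vector', 'bread'] (min_width=18, slack=4)
Line 3: ['dictionary', 'deep', 'line'] (min_width=20, slack=2)
Line 4: ['give', 'that', 'yellow'] (min_width=16, slack=6)
Line 5: ['compound', 'up', 'north'] (min_width=17, slack=5)
Line 6: ['segment'] (min_width=7, slack=15)

Answer: |I  draw  green rainbow|
|laser   vector   bread|
|dictionary  deep  line|
|give    that    yellow|
|compound    up   north|
|segment               |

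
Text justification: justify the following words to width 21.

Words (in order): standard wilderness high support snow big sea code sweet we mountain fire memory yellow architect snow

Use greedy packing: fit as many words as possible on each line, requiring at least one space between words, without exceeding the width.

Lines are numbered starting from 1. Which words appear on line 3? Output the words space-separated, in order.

Line 1: ['standard', 'wilderness'] (min_width=19, slack=2)
Line 2: ['high', 'support', 'snow', 'big'] (min_width=21, slack=0)
Line 3: ['sea', 'code', 'sweet', 'we'] (min_width=17, slack=4)
Line 4: ['mountain', 'fire', 'memory'] (min_width=20, slack=1)
Line 5: ['yellow', 'architect', 'snow'] (min_width=21, slack=0)

Answer: sea code sweet we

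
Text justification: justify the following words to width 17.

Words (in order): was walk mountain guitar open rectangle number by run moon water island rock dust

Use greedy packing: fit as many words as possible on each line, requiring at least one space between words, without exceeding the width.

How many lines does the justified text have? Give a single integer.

Line 1: ['was', 'walk', 'mountain'] (min_width=17, slack=0)
Line 2: ['guitar', 'open'] (min_width=11, slack=6)
Line 3: ['rectangle', 'number'] (min_width=16, slack=1)
Line 4: ['by', 'run', 'moon', 'water'] (min_width=17, slack=0)
Line 5: ['island', 'rock', 'dust'] (min_width=16, slack=1)
Total lines: 5

Answer: 5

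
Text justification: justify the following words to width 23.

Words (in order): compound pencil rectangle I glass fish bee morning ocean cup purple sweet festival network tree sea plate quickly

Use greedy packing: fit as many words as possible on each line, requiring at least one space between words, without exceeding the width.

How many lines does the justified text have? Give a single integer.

Answer: 6

Derivation:
Line 1: ['compound', 'pencil'] (min_width=15, slack=8)
Line 2: ['rectangle', 'I', 'glass', 'fish'] (min_width=22, slack=1)
Line 3: ['bee', 'morning', 'ocean', 'cup'] (min_width=21, slack=2)
Line 4: ['purple', 'sweet', 'festival'] (min_width=21, slack=2)
Line 5: ['network', 'tree', 'sea', 'plate'] (min_width=22, slack=1)
Line 6: ['quickly'] (min_width=7, slack=16)
Total lines: 6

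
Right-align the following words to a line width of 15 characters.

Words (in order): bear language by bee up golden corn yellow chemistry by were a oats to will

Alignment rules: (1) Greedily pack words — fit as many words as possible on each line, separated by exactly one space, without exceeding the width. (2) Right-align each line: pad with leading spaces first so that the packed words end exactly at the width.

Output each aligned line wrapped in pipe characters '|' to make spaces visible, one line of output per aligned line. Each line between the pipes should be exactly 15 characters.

Line 1: ['bear', 'language'] (min_width=13, slack=2)
Line 2: ['by', 'bee', 'up'] (min_width=9, slack=6)
Line 3: ['golden', 'corn'] (min_width=11, slack=4)
Line 4: ['yellow'] (min_width=6, slack=9)
Line 5: ['chemistry', 'by'] (min_width=12, slack=3)
Line 6: ['were', 'a', 'oats', 'to'] (min_width=14, slack=1)
Line 7: ['will'] (min_width=4, slack=11)

Answer: |  bear language|
|      by bee up|
|    golden corn|
|         yellow|
|   chemistry by|
| were a oats to|
|           will|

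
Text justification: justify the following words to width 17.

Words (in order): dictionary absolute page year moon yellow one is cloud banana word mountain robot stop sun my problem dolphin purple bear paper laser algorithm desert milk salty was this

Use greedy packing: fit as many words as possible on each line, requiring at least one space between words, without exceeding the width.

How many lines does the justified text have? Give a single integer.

Line 1: ['dictionary'] (min_width=10, slack=7)
Line 2: ['absolute', 'page'] (min_width=13, slack=4)
Line 3: ['year', 'moon', 'yellow'] (min_width=16, slack=1)
Line 4: ['one', 'is', 'cloud'] (min_width=12, slack=5)
Line 5: ['banana', 'word'] (min_width=11, slack=6)
Line 6: ['mountain', 'robot'] (min_width=14, slack=3)
Line 7: ['stop', 'sun', 'my'] (min_width=11, slack=6)
Line 8: ['problem', 'dolphin'] (min_width=15, slack=2)
Line 9: ['purple', 'bear', 'paper'] (min_width=17, slack=0)
Line 10: ['laser', 'algorithm'] (min_width=15, slack=2)
Line 11: ['desert', 'milk', 'salty'] (min_width=17, slack=0)
Line 12: ['was', 'this'] (min_width=8, slack=9)
Total lines: 12

Answer: 12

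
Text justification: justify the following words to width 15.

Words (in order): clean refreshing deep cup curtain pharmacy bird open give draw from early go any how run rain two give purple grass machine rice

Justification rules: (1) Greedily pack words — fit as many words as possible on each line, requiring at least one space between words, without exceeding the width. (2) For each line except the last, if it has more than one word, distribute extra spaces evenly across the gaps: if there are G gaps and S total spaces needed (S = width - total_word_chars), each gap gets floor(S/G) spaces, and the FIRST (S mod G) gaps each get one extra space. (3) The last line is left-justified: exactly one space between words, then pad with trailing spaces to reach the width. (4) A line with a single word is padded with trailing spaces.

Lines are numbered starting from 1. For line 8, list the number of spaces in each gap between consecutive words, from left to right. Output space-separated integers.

Answer: 2 2

Derivation:
Line 1: ['clean'] (min_width=5, slack=10)
Line 2: ['refreshing', 'deep'] (min_width=15, slack=0)
Line 3: ['cup', 'curtain'] (min_width=11, slack=4)
Line 4: ['pharmacy', 'bird'] (min_width=13, slack=2)
Line 5: ['open', 'give', 'draw'] (min_width=14, slack=1)
Line 6: ['from', 'early', 'go'] (min_width=13, slack=2)
Line 7: ['any', 'how', 'run'] (min_width=11, slack=4)
Line 8: ['rain', 'two', 'give'] (min_width=13, slack=2)
Line 9: ['purple', 'grass'] (min_width=12, slack=3)
Line 10: ['machine', 'rice'] (min_width=12, slack=3)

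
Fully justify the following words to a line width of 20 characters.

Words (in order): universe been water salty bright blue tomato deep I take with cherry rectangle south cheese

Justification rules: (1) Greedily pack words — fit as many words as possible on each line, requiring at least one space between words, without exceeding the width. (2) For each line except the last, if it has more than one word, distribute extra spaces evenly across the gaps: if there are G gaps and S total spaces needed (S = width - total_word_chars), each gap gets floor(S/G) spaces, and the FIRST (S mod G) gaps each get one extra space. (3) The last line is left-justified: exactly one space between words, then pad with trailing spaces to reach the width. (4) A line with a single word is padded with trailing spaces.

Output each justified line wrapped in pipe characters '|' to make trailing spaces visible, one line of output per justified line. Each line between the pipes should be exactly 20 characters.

Answer: |universe  been water|
|salty   bright  blue|
|tomato  deep  I take|
|with          cherry|
|rectangle      south|
|cheese              |

Derivation:
Line 1: ['universe', 'been', 'water'] (min_width=19, slack=1)
Line 2: ['salty', 'bright', 'blue'] (min_width=17, slack=3)
Line 3: ['tomato', 'deep', 'I', 'take'] (min_width=18, slack=2)
Line 4: ['with', 'cherry'] (min_width=11, slack=9)
Line 5: ['rectangle', 'south'] (min_width=15, slack=5)
Line 6: ['cheese'] (min_width=6, slack=14)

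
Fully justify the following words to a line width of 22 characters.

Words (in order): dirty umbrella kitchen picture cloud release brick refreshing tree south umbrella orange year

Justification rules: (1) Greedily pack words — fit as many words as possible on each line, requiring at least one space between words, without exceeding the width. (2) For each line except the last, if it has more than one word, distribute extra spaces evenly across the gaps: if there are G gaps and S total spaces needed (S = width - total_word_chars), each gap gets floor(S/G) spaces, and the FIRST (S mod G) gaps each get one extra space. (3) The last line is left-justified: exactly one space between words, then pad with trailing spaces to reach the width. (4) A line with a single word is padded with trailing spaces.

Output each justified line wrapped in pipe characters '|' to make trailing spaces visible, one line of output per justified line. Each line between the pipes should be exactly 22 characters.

Line 1: ['dirty', 'umbrella', 'kitchen'] (min_width=22, slack=0)
Line 2: ['picture', 'cloud', 'release'] (min_width=21, slack=1)
Line 3: ['brick', 'refreshing', 'tree'] (min_width=21, slack=1)
Line 4: ['south', 'umbrella', 'orange'] (min_width=21, slack=1)
Line 5: ['year'] (min_width=4, slack=18)

Answer: |dirty umbrella kitchen|
|picture  cloud release|
|brick  refreshing tree|
|south  umbrella orange|
|year                  |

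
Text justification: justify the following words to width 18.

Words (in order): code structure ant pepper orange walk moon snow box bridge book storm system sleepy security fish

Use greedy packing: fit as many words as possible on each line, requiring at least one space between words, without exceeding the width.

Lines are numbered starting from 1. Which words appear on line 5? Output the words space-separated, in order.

Line 1: ['code', 'structure', 'ant'] (min_width=18, slack=0)
Line 2: ['pepper', 'orange', 'walk'] (min_width=18, slack=0)
Line 3: ['moon', 'snow', 'box'] (min_width=13, slack=5)
Line 4: ['bridge', 'book', 'storm'] (min_width=17, slack=1)
Line 5: ['system', 'sleepy'] (min_width=13, slack=5)
Line 6: ['security', 'fish'] (min_width=13, slack=5)

Answer: system sleepy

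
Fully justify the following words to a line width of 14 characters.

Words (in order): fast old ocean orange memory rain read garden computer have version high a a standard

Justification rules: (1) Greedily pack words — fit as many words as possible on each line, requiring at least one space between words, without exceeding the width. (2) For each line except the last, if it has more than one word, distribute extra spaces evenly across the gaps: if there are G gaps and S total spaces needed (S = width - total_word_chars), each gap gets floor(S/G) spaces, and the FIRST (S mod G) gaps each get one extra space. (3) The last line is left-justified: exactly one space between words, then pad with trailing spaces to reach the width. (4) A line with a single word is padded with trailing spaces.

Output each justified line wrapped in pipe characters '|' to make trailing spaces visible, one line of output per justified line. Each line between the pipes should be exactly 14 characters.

Line 1: ['fast', 'old', 'ocean'] (min_width=14, slack=0)
Line 2: ['orange', 'memory'] (min_width=13, slack=1)
Line 3: ['rain', 'read'] (min_width=9, slack=5)
Line 4: ['garden'] (min_width=6, slack=8)
Line 5: ['computer', 'have'] (min_width=13, slack=1)
Line 6: ['version', 'high', 'a'] (min_width=14, slack=0)
Line 7: ['a', 'standard'] (min_width=10, slack=4)

Answer: |fast old ocean|
|orange  memory|
|rain      read|
|garden        |
|computer  have|
|version high a|
|a standard    |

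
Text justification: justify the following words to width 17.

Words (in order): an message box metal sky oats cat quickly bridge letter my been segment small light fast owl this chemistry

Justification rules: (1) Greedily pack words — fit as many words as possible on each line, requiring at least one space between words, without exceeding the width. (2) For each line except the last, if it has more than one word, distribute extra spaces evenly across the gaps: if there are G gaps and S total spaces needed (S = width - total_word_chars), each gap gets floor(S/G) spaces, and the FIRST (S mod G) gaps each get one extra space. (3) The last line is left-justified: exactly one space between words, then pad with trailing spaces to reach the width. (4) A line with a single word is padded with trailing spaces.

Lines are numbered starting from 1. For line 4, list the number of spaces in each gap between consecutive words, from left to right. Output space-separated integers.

Answer: 2 1

Derivation:
Line 1: ['an', 'message', 'box'] (min_width=14, slack=3)
Line 2: ['metal', 'sky', 'oats'] (min_width=14, slack=3)
Line 3: ['cat', 'quickly'] (min_width=11, slack=6)
Line 4: ['bridge', 'letter', 'my'] (min_width=16, slack=1)
Line 5: ['been', 'segment'] (min_width=12, slack=5)
Line 6: ['small', 'light', 'fast'] (min_width=16, slack=1)
Line 7: ['owl', 'this'] (min_width=8, slack=9)
Line 8: ['chemistry'] (min_width=9, slack=8)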